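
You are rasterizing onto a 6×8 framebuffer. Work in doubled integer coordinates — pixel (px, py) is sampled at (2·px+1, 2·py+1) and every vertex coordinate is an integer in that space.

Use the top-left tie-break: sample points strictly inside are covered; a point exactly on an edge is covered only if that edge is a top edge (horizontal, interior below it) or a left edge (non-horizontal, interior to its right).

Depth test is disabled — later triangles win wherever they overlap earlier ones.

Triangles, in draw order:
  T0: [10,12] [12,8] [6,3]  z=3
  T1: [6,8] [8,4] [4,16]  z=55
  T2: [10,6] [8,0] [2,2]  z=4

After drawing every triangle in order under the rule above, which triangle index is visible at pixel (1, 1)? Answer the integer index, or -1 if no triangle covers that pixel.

T0:
  2·area = 34  (B↔C swapped to make it positive)
  edge (10, 12)→(6, 3): d=(-4,-9) top-left  bias=+0
  edge (6, 3)→(12, 8): d=(6,5) right/bottom  bias=-1
  edge (12, 8)→(10, 12): d=(-2,4) right/bottom  bias=-1
    (3,2)@(7, 5): e=[1,7,26] → █
    (4,2)@(9, 5): e=[19,-3,18] → ·
    (3,3)@(7, 7): e=[-7,19,22] → ·
    (4,3)@(9, 7): e=[11,9,14] → █
    (5,3)@(11, 7): e=[29,-1,6] → ·
    (4,4)@(9, 9): e=[3,21,10] → █
    (5,4)@(11, 9): e=[21,11,2] → █
    (4,5)@(9, 11): e=[-5,33,6] → ·
    (5,5)@(11, 11): e=[13,23,-2] → ·
  covered (4 px):
    · · · · · ·
    · · · · · ·
    · · · █ · ·
    · · · · █ ·
    · · · · █ █
    · · · · · ·
    · · · · · ·
    · · · · · ·
T1:
  2·area = 8
  edge (6, 8)→(8, 4): d=(2,-4) top-left  bias=+0
  edge (8, 4)→(4, 16): d=(-4,12) right/bottom  bias=-1
  edge (4, 16)→(6, 8): d=(2,-8) top-left  bias=+0
    (4,0)@(9, 1): e=[-2,0,10] → ·  [on edge]
    (3,3)@(7, 7): e=[2,0,6] → ·  [on edge]
    (2,6)@(5, 13): e=[6,0,2] → ·  [on edge]
  covered (0 px):
    · · · · · ·
    · · · · · ·
    · · · · · ·
    · · · · · ·
    · · · · · ·
    · · · · · ·
    · · · · · ·
    · · · · · ·
T2:
  2·area = 40  (B↔C swapped to make it positive)
  edge (10, 6)→(2, 2): d=(-8,-4) top-left  bias=+0
  edge (2, 2)→(8, 0): d=(6,-2) top-left  bias=+0
  edge (8, 0)→(10, 6): d=(2,6) right/bottom  bias=-1
    (2,0)@(5, 1): e=[20,0,20] → █  [on edge]
    (3,0)@(7, 1): e=[28,4,8] → █
    (4,0)@(9, 1): e=[36,8,-4] → ·
    (2,1)@(5, 3): e=[4,12,24] → █
    (4,1)@(9, 3): e=[20,20,0] → ·  [on edge]
    (2,2)@(5, 5): e=[-12,24,28] → ·
    (3,2)@(7, 5): e=[-4,28,16] → ·
    (4,2)@(9, 5): e=[4,32,4] → █
    (5,2)@(11, 5): e=[12,36,-8] → ·
    (4,3)@(9, 7): e=[-12,44,8] → ·
    (5,4)@(11, 9): e=[-20,60,0] → ·  [on edge]
  covered (5 px):
    · · █ █ · ·
    · · █ █ · ·
    · · · · █ ·
    · · · · · ·
    · · · · · ·
    · · · · · ·
    · · · · · ·
    · · · · · ·

Z-buffer (winner per pixel, '.' = empty):
  . . 2 2 . .
  . . 2 2 . .
  . . . 0 2 .
  . . . . 0 .
  . . . . 0 0
  . . . . . .
  . . . . . .
  . . . . . .

Result: -1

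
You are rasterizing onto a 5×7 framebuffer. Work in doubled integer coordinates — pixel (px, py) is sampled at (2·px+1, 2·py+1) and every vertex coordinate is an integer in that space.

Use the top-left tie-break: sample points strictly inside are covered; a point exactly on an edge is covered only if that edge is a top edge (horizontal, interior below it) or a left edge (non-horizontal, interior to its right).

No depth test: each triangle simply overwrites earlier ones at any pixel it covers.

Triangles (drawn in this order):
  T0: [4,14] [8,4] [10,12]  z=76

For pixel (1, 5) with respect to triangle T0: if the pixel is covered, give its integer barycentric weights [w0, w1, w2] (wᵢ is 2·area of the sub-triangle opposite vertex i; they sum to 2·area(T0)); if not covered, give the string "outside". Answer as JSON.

T0:
  2·area = 52
  edge (4, 14)→(8, 4): d=(4,-10) top-left  bias=+0
  edge (8, 4)→(10, 12): d=(2,8) right/bottom  bias=-1
  edge (10, 12)→(4, 14): d=(-6,2) right/bottom  bias=-1
    (3,3)@(7, 7): e=[2,14,36] → #
    (4,3)@(9, 7): e=[22,-2,32] → ·
    (3,4)@(7, 9): e=[10,18,24] → #
    (4,4)@(9, 9): e=[30,2,20] → #
    (3,5)@(7, 11): e=[18,22,12] → #
    (2,6)@(5, 13): e=[6,42,4] → #
    (3,6)@(7, 13): e=[26,26,0] → ·  [on edge]
    (4,6)@(9, 13): e=[46,10,-4] → ·
  covered (6 px):
    · · · · ·
    · · · · ·
    · · · · ·
    · · · # ·
    · · · # #
    · · · # #
    · · # · ·

Result: "outside"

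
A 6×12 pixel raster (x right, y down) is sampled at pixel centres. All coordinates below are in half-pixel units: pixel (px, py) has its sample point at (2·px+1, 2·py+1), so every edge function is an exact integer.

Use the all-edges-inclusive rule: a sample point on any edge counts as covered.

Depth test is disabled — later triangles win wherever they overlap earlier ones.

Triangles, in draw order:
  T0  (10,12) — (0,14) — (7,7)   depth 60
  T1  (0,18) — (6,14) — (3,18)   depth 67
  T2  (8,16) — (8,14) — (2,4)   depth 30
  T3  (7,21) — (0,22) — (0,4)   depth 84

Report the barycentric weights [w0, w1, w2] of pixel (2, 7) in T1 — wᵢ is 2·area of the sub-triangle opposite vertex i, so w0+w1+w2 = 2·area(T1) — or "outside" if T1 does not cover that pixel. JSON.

T0:
  2·area = 56
  edge (10, 12)→(0, 14): d=(-10,2) inclusive
  edge (0, 14)→(7, 7): d=(7,-7) inclusive
  edge (7, 7)→(10, 12): d=(3,5) inclusive
    (5,1)@(11, 3): e=[88,0,-32] → ·  [on edge]
    (4,2)@(9, 5): e=[72,0,-16] → ·  [on edge]
    (3,3)@(7, 7): e=[56,0,0] → █  [on edge]
    (4,3)@(9, 7): e=[52,14,-10] → ·
    (2,4)@(5, 9): e=[40,0,16] → █  [on edge]
    (4,4)@(9, 9): e=[32,28,-4] → ·
    (1,5)@(3, 11): e=[24,0,32] → █  [on edge]
    (4,5)@(9, 11): e=[12,42,2] → █
    (5,5)@(11, 11): e=[8,56,-8] → ·
    (0,6)@(1, 13): e=[8,0,48] → █  [on edge]
    (2,6)@(5, 13): e=[0,28,28] → █  [on edge]
    (3,6)@(7, 13): e=[-4,42,18] → ·
  covered (10 px):
    · · · · · ·
    · · · · · ·
    · · · · · ·
    · · · █ · ·
    · · █ █ · ·
    · █ █ █ █ ·
    █ █ █ · · ·
    · · · · · ·
    · · · · · ·
    · · · · · ·
    · · · · · ·
    · · · · · ·
T1:
  2·area = 12
  edge (0, 18)→(6, 14): d=(6,-4) inclusive
  edge (6, 14)→(3, 18): d=(-3,4) inclusive
  edge (3, 18)→(0, 18): d=(-3,0) inclusive
    (2,7)@(5, 15): e=[2,1,9] → █
    (3,7)@(7, 15): e=[10,-7,9] → ·
    (1,8)@(3, 17): e=[6,3,3] → █
    (2,8)@(5, 17): e=[14,-5,3] → ·
    (1,9)@(3, 19): e=[18,-3,-3] → ·
  covered (2 px):
    · · · · · ·
    · · · · · ·
    · · · · · ·
    · · · · · ·
    · · · · · ·
    · · · · · ·
    · · · · · ·
    · · █ · · ·
    · █ · · · ·
    · · · · · ·
    · · · · · ·
    · · · · · ·
T2:
  2·area = 12  (B↔C swapped to make it positive)
  edge (8, 16)→(2, 4): d=(-6,-12) inclusive
  edge (2, 4)→(8, 14): d=(6,10) inclusive
  edge (8, 14)→(8, 16): d=(0,2) inclusive
    (2,4)@(5, 9): e=[6,0,6] → █  [on edge]
    (3,4)@(7, 9): e=[30,-20,2] → ·
    (2,5)@(5, 11): e=[-6,12,6] → ·
    (3,6)@(7, 13): e=[6,4,2] → █
    (4,6)@(9, 13): e=[30,-16,-2] → ·
    (3,7)@(7, 15): e=[-6,16,2] → ·
    (5,9)@(11, 19): e=[18,0,-6] → ·  [on edge]
  covered (2 px):
    · · · · · ·
    · · · · · ·
    · · · · · ·
    · · · · · ·
    · · █ · · ·
    · · · · · ·
    · · · █ · ·
    · · · · · ·
    · · · · · ·
    · · · · · ·
    · · · · · ·
    · · · · · ·
T3:
  2·area = 126
  edge (7, 21)→(0, 22): d=(-7,1) inclusive
  edge (0, 22)→(0, 4): d=(0,-18) inclusive
  edge (0, 4)→(7, 21): d=(7,17) inclusive
    (0,3)@(1, 7): e=[104,18,4] → █
    (1,3)@(3, 7): e=[102,54,-30] → ·
    (0,4)@(1, 9): e=[90,18,18] → █
    (1,4)@(3, 9): e=[88,54,-16] → ·
    (0,5)@(1, 11): e=[76,18,32] → █
    (1,5)@(3, 11): e=[74,54,-2] → ·
    (0,6)@(1, 13): e=[62,18,46] → █
    (1,6)@(3, 13): e=[60,54,12] → █
    (2,6)@(5, 13): e=[58,90,-22] → ·
    (0,7)@(1, 15): e=[48,18,60] → █
    (2,7)@(5, 15): e=[44,90,-8] → ·
    (0,8)@(1, 17): e=[34,18,74] → █
    (3,10)@(7, 21): e=[0,126,0] → █  [on edge]
  covered (17 px):
    · · · · · ·
    · · · · · ·
    · · · · · ·
    █ · · · · ·
    █ · · · · ·
    █ · · · · ·
    █ █ · · · ·
    █ █ · · · ·
    █ █ █ · · ·
    █ █ █ · · ·
    █ █ █ █ · ·
    · · · · · ·

Result: [1,9,2]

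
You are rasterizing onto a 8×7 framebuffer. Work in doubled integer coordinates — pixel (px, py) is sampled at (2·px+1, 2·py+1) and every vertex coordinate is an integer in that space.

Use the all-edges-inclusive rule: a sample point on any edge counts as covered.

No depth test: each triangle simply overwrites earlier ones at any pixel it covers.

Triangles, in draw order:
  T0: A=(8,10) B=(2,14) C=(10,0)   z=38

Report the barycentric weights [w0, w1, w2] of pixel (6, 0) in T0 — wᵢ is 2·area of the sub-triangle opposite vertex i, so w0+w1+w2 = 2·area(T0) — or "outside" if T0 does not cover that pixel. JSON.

T0:
  2·area = 52
  edge (8, 10)→(2, 14): d=(-6,4) inclusive
  edge (2, 14)→(10, 0): d=(8,-14) inclusive
  edge (10, 0)→(8, 10): d=(-2,10) inclusive
    (4,1)@(9, 3): e=[38,10,4] → █
    (5,1)@(11, 3): e=[30,38,-16] → ·
    (4,2)@(9, 5): e=[26,26,0] → █  [on edge]
    (5,2)@(11, 5): e=[18,54,-20] → ·
    (3,3)@(7, 7): e=[22,14,16] → █
    (4,3)@(9, 7): e=[14,42,-4] → ·
    (2,4)@(5, 9): e=[18,2,32] → █
    (4,4)@(9, 9): e=[2,58,-8] → ·
    (2,5)@(5, 11): e=[6,18,28] → █
    (3,5)@(7, 11): e=[-2,46,8] → ·
    (1,6)@(3, 13): e=[2,6,44] → █
    (2,6)@(5, 13): e=[-6,34,24] → ·
  covered (7 px):
    · · · · · · · ·
    · · · · █ · · ·
    · · · · █ · · ·
    · · · █ · · · ·
    · · █ █ · · · ·
    · · █ · · · · ·
    · █ · · · · · ·

Result: "outside"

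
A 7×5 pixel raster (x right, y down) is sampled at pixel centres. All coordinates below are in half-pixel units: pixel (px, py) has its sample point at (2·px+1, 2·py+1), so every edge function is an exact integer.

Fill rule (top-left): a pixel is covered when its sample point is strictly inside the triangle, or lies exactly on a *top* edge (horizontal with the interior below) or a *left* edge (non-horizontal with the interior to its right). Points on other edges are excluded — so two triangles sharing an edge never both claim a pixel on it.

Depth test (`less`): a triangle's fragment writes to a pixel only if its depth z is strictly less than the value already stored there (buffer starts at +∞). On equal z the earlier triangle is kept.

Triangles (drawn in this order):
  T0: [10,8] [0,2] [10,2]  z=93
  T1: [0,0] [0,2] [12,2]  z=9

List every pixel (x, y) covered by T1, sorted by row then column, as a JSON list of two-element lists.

T0:
  2·area = 60
  edge (10, 8)→(0, 2): d=(-10,-6) top-left  bias=+0
  edge (0, 2)→(10, 2): d=(10,0) top-left  bias=+0
  edge (10, 2)→(10, 8): d=(0,6) right/bottom  bias=-1
    (1,1)@(3, 3): e=[8,10,42] → █
    (2,1)@(5, 3): e=[20,10,30] → █
    (3,1)@(7, 3): e=[32,10,18] → █
    (4,1)@(9, 3): e=[44,10,6] → █
    (5,1)@(11, 3): e=[56,10,-6] → ·
    (1,2)@(3, 5): e=[-12,30,42] → ·
    (2,2)@(5, 5): e=[0,30,30] → █  [on edge]
    (5,2)@(11, 5): e=[36,30,-6] → ·
    (2,3)@(5, 7): e=[-20,50,30] → ·
    (3,3)@(7, 7): e=[-8,50,18] → ·
    (4,3)@(9, 7): e=[4,50,6] → █
    (5,3)@(11, 7): e=[16,50,-6] → ·
  covered (8 px):
    · · · · · · ·
    · █ █ █ █ · ·
    · · █ █ █ · ·
    · · · · █ · ·
    · · · · · · ·
T1:
  2·area = 24  (B↔C swapped to make it positive)
  edge (0, 0)→(12, 2): d=(12,2) right/bottom  bias=-1
  edge (12, 2)→(0, 2): d=(-12,0) right/bottom  bias=-1
  edge (0, 2)→(0, 0): d=(0,-2) top-left  bias=+0
    (0,0)@(1, 1): e=[10,12,2] → █
    (1,0)@(3, 1): e=[6,12,6] → █
    (2,0)@(5, 1): e=[2,12,10] → █
    (3,0)@(7, 1): e=[-2,12,14] → ·
    (0,1)@(1, 3): e=[34,-12,2] → ·
    (1,1)@(3, 3): e=[30,-12,6] → ·
    (2,1)@(5, 3): e=[26,-12,10] → ·
  covered (3 px):
    █ █ █ · · · ·
    · · · · · · ·
    · · · · · · ·
    · · · · · · ·
    · · · · · · ·

Result: [[0,0],[1,0],[2,0]]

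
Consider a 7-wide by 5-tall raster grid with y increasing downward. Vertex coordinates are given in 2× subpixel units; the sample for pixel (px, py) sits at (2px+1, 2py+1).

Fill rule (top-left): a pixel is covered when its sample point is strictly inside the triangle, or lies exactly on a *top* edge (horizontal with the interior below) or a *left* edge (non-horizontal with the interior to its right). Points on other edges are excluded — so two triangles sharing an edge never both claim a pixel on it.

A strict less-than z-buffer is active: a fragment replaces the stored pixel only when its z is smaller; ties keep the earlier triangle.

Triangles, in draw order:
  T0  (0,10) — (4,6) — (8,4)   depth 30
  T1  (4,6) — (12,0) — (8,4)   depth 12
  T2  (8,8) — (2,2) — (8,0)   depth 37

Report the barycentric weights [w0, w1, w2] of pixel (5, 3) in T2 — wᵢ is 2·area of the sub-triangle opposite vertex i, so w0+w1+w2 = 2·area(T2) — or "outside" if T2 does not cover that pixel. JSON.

T0:
  2·area = 8
  edge (0, 10)→(4, 6): d=(4,-4) top-left  bias=+0
  edge (4, 6)→(8, 4): d=(4,-2) top-left  bias=+0
  edge (8, 4)→(0, 10): d=(-8,6) right/bottom  bias=-1
    (4,0)@(9, 1): e=[0,-10,18] → ·  [on edge]
    (3,1)@(7, 3): e=[0,-6,14] → ·  [on edge]
    (2,2)@(5, 5): e=[0,-2,10] → ·  [on edge]
    (1,3)@(3, 7): e=[0,2,6] → █  [on edge]
    (2,3)@(5, 7): e=[8,6,-6] → ·
    (0,4)@(1, 9): e=[0,6,2] → █  [on edge]
    (1,4)@(3, 9): e=[8,10,-10] → ·
  covered (2 px):
    · · · · · · ·
    · · · · · · ·
    · · · · · · ·
    · █ · · · · ·
    █ · · · · · ·
T1:
  2·area = 8
  edge (4, 6)→(12, 0): d=(8,-6) top-left  bias=+0
  edge (12, 0)→(8, 4): d=(-4,4) right/bottom  bias=-1
  edge (8, 4)→(4, 6): d=(-4,2) right/bottom  bias=-1
    (5,0)@(11, 1): e=[2,0,6] → ·  [on edge]
    (4,1)@(9, 3): e=[6,0,2] → ·  [on edge]
    (3,2)@(7, 5): e=[10,0,-2] → ·  [on edge]
    (2,3)@(5, 7): e=[14,0,-6] → ·  [on edge]
    (1,4)@(3, 9): e=[18,0,-10] → ·  [on edge]
  covered (0 px):
    · · · · · · ·
    · · · · · · ·
    · · · · · · ·
    · · · · · · ·
    · · · · · · ·
T2:
  2·area = 48
  edge (8, 8)→(2, 2): d=(-6,-6) top-left  bias=+0
  edge (2, 2)→(8, 0): d=(6,-2) top-left  bias=+0
  edge (8, 0)→(8, 8): d=(0,8) right/bottom  bias=-1
    (0,0)@(1, 1): e=[0,-8,56] → ·  [on edge]
    (2,0)@(5, 1): e=[24,0,24] → █  [on edge]
    (3,0)@(7, 1): e=[36,4,8] → █
    (4,0)@(9, 1): e=[48,8,-8] → ·
    (1,1)@(3, 3): e=[0,8,40] → █  [on edge]
    (4,1)@(9, 3): e=[36,20,-8] → ·
    (1,2)@(3, 5): e=[-12,20,40] → ·
    (2,2)@(5, 5): e=[0,24,24] → █  [on edge]
    (4,2)@(9, 5): e=[24,32,-8] → ·
    (2,3)@(5, 7): e=[-12,36,24] → ·
    (3,3)@(7, 7): e=[0,40,8] → █  [on edge]
    (4,3)@(9, 7): e=[12,44,-8] → ·
    (4,4)@(9, 9): e=[0,56,-8] → ·  [on edge]
  covered (8 px):
    · · █ █ · · ·
    · █ █ █ · · ·
    · · █ █ · · ·
    · · · █ · · ·
    · · · · · · ·

Result: "outside"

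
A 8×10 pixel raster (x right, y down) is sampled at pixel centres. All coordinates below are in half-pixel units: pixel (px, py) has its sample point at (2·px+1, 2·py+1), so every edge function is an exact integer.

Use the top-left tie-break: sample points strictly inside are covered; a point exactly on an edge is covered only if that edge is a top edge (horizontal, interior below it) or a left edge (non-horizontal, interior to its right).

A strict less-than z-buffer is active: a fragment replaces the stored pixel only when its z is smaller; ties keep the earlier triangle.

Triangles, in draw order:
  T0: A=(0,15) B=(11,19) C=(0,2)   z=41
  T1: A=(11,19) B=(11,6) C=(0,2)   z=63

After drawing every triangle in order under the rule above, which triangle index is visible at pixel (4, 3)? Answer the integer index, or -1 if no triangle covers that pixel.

T0:
  2·area = 143  (B↔C swapped to make it positive)
  edge (0, 15)→(0, 2): d=(0,-13) top-left  bias=+0
  edge (0, 2)→(11, 19): d=(11,17) right/bottom  bias=-1
  edge (11, 19)→(0, 15): d=(-11,-4) top-left  bias=+0
    (0,2)@(1, 5): e=[13,16,114] → X
    (1,2)@(3, 5): e=[39,-18,122] → .
    (0,3)@(1, 7): e=[13,38,92] → X
    (1,3)@(3, 7): e=[39,4,100] → X
    (2,3)@(5, 7): e=[65,-30,108] → .
    (0,4)@(1, 9): e=[13,60,70] → X
    (2,4)@(5, 9): e=[65,-8,86] → .
    (0,5)@(1, 11): e=[13,82,48] → X
    (2,5)@(5, 11): e=[65,14,64] → X
    (3,5)@(7, 11): e=[91,-20,72] → .
    (0,6)@(1, 13): e=[13,104,26] → X
    (3,6)@(7, 13): e=[91,2,50] → X
    (5,9)@(11, 19): e=[143,0,0] → .  [on edge]
  covered (18 px):
    . . . . . . . .
    . . . . . . . .
    X . . . . . . .
    X X . . . . . .
    X X . . . . . .
    X X X . . . . .
    X X X X . . . .
    X X X X . . . .
    . . . X X . . .
    . . . . . . . .
T1:
  2·area = 143  (B↔C swapped to make it positive)
  edge (11, 19)→(0, 2): d=(-11,-17) top-left  bias=+0
  edge (0, 2)→(11, 6): d=(11,4) right/bottom  bias=-1
  edge (11, 6)→(11, 19): d=(0,13) right/bottom  bias=-1
    (5,0)@(11, 1): e=[198,-55,0] → .  [on edge]
    (0,1)@(1, 3): e=[6,7,130] → X
    (1,1)@(3, 3): e=[40,-1,104] → .
    (5,1)@(11, 3): e=[176,-33,0] → .  [on edge]
    (0,2)@(1, 5): e=[-16,29,130] → .
    (1,2)@(3, 5): e=[18,21,104] → X
    (2,2)@(5, 5): e=[52,13,78] → X
    (3,2)@(7, 5): e=[86,5,52] → X
    (4,2)@(9, 5): e=[120,-3,26] → .
    (5,2)@(11, 5): e=[154,-11,0] → .  [on edge]
    (1,3)@(3, 7): e=[-4,43,104] → .
    (2,3)@(5, 7): e=[30,35,78] → X
    (5,3)@(11, 7): e=[132,11,0] → .  [on edge]
    (5,4)@(11, 9): e=[110,33,0] → .  [on edge]
    (5,5)@(11, 11): e=[88,55,0] → .  [on edge]
    (5,6)@(11, 13): e=[66,77,0] → .  [on edge]
    (5,7)@(11, 15): e=[44,99,0] → .  [on edge]
    (5,8)@(11, 17): e=[22,121,0] → .  [on edge]
    (5,9)@(11, 19): e=[0,143,0] → .  [on edge]
  covered (14 px):
    . . . . . . . .
    X . . . . . . .
    . X X X . . . .
    . . X X X . . .
    . . X X X . . .
    . . . X X . . .
    . . . . X . . .
    . . . . X . . .
    . . . . . . . .
    . . . . . . . .

Z-buffer (winner per pixel, '.' = empty):
  . . . . . . . .
  1 . . . . . . .
  0 1 1 1 . . . .
  0 0 1 1 1 . . .
  0 0 1 1 1 . . .
  0 0 0 1 1 . . .
  0 0 0 0 1 . . .
  0 0 0 0 1 . . .
  . . . 0 0 . . .
  . . . . . . . .

Answer: 1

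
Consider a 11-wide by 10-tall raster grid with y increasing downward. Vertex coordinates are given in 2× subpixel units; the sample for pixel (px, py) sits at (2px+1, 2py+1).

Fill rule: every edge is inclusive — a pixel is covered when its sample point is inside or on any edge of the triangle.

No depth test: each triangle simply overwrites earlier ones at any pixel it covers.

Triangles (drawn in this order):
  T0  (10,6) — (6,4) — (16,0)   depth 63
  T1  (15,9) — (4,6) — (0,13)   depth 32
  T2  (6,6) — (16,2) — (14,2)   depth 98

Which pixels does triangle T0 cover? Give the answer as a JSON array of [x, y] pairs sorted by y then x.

T0:
  2·area = 36
  edge (10, 6)→(6, 4): d=(-4,-2) inclusive
  edge (6, 4)→(16, 0): d=(10,-4) inclusive
  edge (16, 0)→(10, 6): d=(-6,6) inclusive
    (7,0)@(15, 1): e=[30,6,0] → █  [on edge]
    (8,0)@(17, 1): e=[34,14,-12] → ·
    (4,1)@(9, 3): e=[10,2,24] → █
    (5,1)@(11, 3): e=[14,10,12] → █
    (6,1)@(13, 3): e=[18,18,0] → █  [on edge]
    (7,1)@(15, 3): e=[22,26,-12] → ·
    (4,2)@(9, 5): e=[2,22,12] → █
    (5,2)@(11, 5): e=[6,30,0] → █  [on edge]
    (6,2)@(13, 5): e=[10,38,-12] → ·
    (4,3)@(9, 7): e=[-6,42,0] → ·  [on edge]
    (5,3)@(11, 7): e=[-2,50,-12] → ·
    (3,4)@(7, 9): e=[-18,54,0] → ·  [on edge]
    (2,5)@(5, 11): e=[-30,66,0] → ·  [on edge]
    (1,6)@(3, 13): e=[-42,78,0] → ·  [on edge]
    (0,7)@(1, 15): e=[-54,90,0] → ·  [on edge]
  covered (6 px):
    · · · · · · · █ · · ·
    · · · · █ █ █ · · · ·
    · · · · █ █ · · · · ·
    · · · · · · · · · · ·
    · · · · · · · · · · ·
    · · · · · · · · · · ·
    · · · · · · · · · · ·
    · · · · · · · · · · ·
    · · · · · · · · · · ·
    · · · · · · · · · · ·
T1:
  2·area = 89  (B↔C swapped to make it positive)
  edge (15, 9)→(0, 13): d=(-15,4) inclusive
  edge (0, 13)→(4, 6): d=(4,-7) inclusive
  edge (4, 6)→(15, 9): d=(11,3) inclusive
    (2,3)@(5, 7): e=[70,11,8] → █
    (3,3)@(7, 7): e=[62,25,2] → █
    (4,3)@(9, 7): e=[54,39,-4] → ·
    (1,4)@(3, 9): e=[48,5,36] → █
    (4,4)@(9, 9): e=[24,47,18] → █
    (5,4)@(11, 9): e=[16,61,12] → █
    (6,4)@(13, 9): e=[8,75,6] → █
    (7,4)@(15, 9): e=[0,89,0] → █  [on edge]
    (8,4)@(17, 9): e=[-8,103,-6] → ·
    (1,5)@(3, 11): e=[18,13,58] → █
    (4,5)@(9, 11): e=[-6,55,40] → ·
    (5,5)@(11, 11): e=[-14,69,34] → ·
  covered (12 px):
    · · · · · · · · · · ·
    · · · · · · · · · · ·
    · · · · · · · · · · ·
    · · █ █ · · · · · · ·
    · █ █ █ █ █ █ █ · · ·
    · █ █ █ · · · · · · ·
    · · · · · · · · · · ·
    · · · · · · · · · · ·
    · · · · · · · · · · ·
    · · · · · · · · · · ·
T2:
  2·area = 8  (B↔C swapped to make it positive)
  edge (6, 6)→(14, 2): d=(8,-4) inclusive
  edge (14, 2)→(16, 2): d=(2,0) inclusive
  edge (16, 2)→(6, 6): d=(-10,4) inclusive
    (6,1)@(13, 3): e=[4,2,2] → █
    (7,1)@(15, 3): e=[12,2,-6] → ·
    (6,2)@(13, 5): e=[20,6,-18] → ·
  covered (1 px):
    · · · · · · · · · · ·
    · · · · · · █ · · · ·
    · · · · · · · · · · ·
    · · · · · · · · · · ·
    · · · · · · · · · · ·
    · · · · · · · · · · ·
    · · · · · · · · · · ·
    · · · · · · · · · · ·
    · · · · · · · · · · ·
    · · · · · · · · · · ·

Final: [[7,0],[4,1],[5,1],[6,1],[4,2],[5,2]]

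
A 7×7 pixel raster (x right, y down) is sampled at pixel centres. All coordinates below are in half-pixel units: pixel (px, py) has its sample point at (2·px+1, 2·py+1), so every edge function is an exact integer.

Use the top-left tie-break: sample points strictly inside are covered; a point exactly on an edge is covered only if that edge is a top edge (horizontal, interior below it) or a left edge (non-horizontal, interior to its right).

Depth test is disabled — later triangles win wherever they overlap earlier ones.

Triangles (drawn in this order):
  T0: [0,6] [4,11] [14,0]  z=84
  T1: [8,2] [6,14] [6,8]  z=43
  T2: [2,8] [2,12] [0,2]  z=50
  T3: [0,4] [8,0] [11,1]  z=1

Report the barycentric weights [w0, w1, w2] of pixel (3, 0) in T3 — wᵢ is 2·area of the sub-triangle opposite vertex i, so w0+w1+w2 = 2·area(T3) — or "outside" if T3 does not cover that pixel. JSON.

T0:
  2·area = 94  (B↔C swapped to make it positive)
  edge (0, 6)→(14, 0): d=(14,-6) top-left  bias=+0
  edge (14, 0)→(4, 11): d=(-10,11) right/bottom  bias=-1
  edge (4, 11)→(0, 6): d=(-4,-5) top-left  bias=+0
    (6,0)@(13, 1): e=[8,1,85] → █
    (3,1)@(7, 3): e=[0,47,47] → █  [on edge]
    (4,1)@(9, 3): e=[12,25,57] → █
    (5,1)@(11, 3): e=[24,3,67] → █
    (6,1)@(13, 3): e=[36,-19,77] → ·
    (1,2)@(3, 5): e=[4,71,19] → █
    (2,2)@(5, 5): e=[16,49,29] → █
    (5,2)@(11, 5): e=[52,-17,59] → ·
    (0,3)@(1, 7): e=[20,73,1] → █
    (4,3)@(9, 7): e=[68,-15,41] → ·
    (0,4)@(1, 9): e=[48,53,-7] → ·
    (1,4)@(3, 9): e=[60,31,3] → █
  covered (14 px):
    · · · · · · █
    · · · █ █ █ ·
    · █ █ █ █ · ·
    █ █ █ █ · · ·
    · █ █ · · · ·
    · · · · · · ·
    · · · · · · ·
T1:
  2·area = 12
  edge (8, 2)→(6, 14): d=(-2,12) right/bottom  bias=-1
  edge (6, 14)→(6, 8): d=(0,-6) top-left  bias=+0
  edge (6, 8)→(8, 2): d=(2,-6) top-left  bias=+0
    (3,2)@(7, 5): e=[6,6,0] → █  [on edge]
    (4,2)@(9, 5): e=[-18,18,12] → ·
    (3,3)@(7, 7): e=[2,6,4] → █
    (4,3)@(9, 7): e=[-22,18,16] → ·
    (3,4)@(7, 9): e=[-2,6,8] → ·
    (2,5)@(5, 11): e=[18,-6,0] → ·  [on edge]
  covered (2 px):
    · · · · · · ·
    · · · · · · ·
    · · · █ · · ·
    · · · █ · · ·
    · · · · · · ·
    · · · · · · ·
    · · · · · · ·
T2:
  2·area = 8
  edge (2, 8)→(2, 12): d=(0,4) right/bottom  bias=-1
  edge (2, 12)→(0, 2): d=(-2,-10) top-left  bias=+0
  edge (0, 2)→(2, 8): d=(2,6) right/bottom  bias=-1
    (0,2)@(1, 5): e=[4,4,0] → ·  [on edge]
    (0,3)@(1, 7): e=[4,0,4] → █  [on edge]
    (1,3)@(3, 7): e=[-4,20,-8] → ·
    (0,4)@(1, 9): e=[4,-4,8] → ·
    (1,5)@(3, 11): e=[-4,12,0] → ·  [on edge]
  covered (1 px):
    · · · · · · ·
    · · · · · · ·
    · · · · · · ·
    █ · · · · · ·
    · · · · · · ·
    · · · · · · ·
    · · · · · · ·
T3:
  2·area = 20
  edge (0, 4)→(8, 0): d=(8,-4) top-left  bias=+0
  edge (8, 0)→(11, 1): d=(3,1) right/bottom  bias=-1
  edge (11, 1)→(0, 4): d=(-11,3) right/bottom  bias=-1
    (3,0)@(7, 1): e=[4,4,12] → █
    (4,0)@(9, 1): e=[12,2,6] → █
    (5,0)@(11, 1): e=[20,0,0] → ·  [on edge]
    (1,1)@(3, 3): e=[4,14,2] → █
    (2,1)@(5, 3): e=[12,12,-4] → ·
    (3,1)@(7, 3): e=[20,10,-10] → ·
    (4,1)@(9, 3): e=[28,8,-16] → ·
    (1,2)@(3, 5): e=[20,20,-20] → ·
  covered (3 px):
    · · · █ █ · ·
    · █ · · · · ·
    · · · · · · ·
    · · · · · · ·
    · · · · · · ·
    · · · · · · ·
    · · · · · · ·

Final: [4,12,4]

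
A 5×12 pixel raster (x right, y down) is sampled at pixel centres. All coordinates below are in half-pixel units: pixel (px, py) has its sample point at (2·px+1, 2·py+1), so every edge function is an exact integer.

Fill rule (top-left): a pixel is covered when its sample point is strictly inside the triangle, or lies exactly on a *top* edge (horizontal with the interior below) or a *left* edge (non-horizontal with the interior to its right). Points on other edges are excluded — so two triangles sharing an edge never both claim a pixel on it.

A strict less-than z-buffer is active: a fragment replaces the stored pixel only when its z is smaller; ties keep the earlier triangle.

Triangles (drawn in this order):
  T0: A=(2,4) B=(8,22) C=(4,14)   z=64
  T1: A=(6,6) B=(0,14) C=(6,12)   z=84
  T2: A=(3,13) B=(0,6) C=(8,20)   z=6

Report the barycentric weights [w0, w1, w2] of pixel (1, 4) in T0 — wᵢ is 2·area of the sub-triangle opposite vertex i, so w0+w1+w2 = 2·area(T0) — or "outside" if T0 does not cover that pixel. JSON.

T0:
  2·area = 24
  edge (2, 4)→(8, 22): d=(6,18) right/bottom  bias=-1
  edge (8, 22)→(4, 14): d=(-4,-8) top-left  bias=+0
  edge (4, 14)→(2, 4): d=(-2,-10) top-left  bias=+0
    (0,0)@(1, 1): e=[0,28,-4] → ·  [on edge]
    (1,3)@(3, 7): e=[0,20,4] → ·  [on edge]
    (1,4)@(3, 9): e=[12,12,0] → #  [on edge]
    (2,4)@(5, 9): e=[-24,28,20] → ·
    (1,5)@(3, 11): e=[24,4,-4] → ·
    (2,6)@(5, 13): e=[0,12,12] → ·  [on edge]
    (2,7)@(5, 15): e=[12,4,8] → #
    (3,7)@(7, 15): e=[-24,20,28] → ·
    (2,8)@(5, 17): e=[24,-4,4] → ·
    (2,9)@(5, 19): e=[36,-12,0] → ·  [on edge]
    (3,9)@(7, 19): e=[0,4,20] → ·  [on edge]
  covered (2 px):
    · · · · ·
    · · · · ·
    · · · · ·
    · · · · ·
    · # · · ·
    · · · · ·
    · · · · ·
    · · # · ·
    · · · · ·
    · · · · ·
    · · · · ·
    · · · · ·
T1:
  2·area = 36  (B↔C swapped to make it positive)
  edge (6, 6)→(6, 12): d=(0,6) right/bottom  bias=-1
  edge (6, 12)→(0, 14): d=(-6,2) right/bottom  bias=-1
  edge (0, 14)→(6, 6): d=(6,-8) top-left  bias=+0
    (2,4)@(5, 9): e=[6,20,10] → #
    (3,4)@(7, 9): e=[-6,16,26] → ·
    (1,5)@(3, 11): e=[18,12,6] → #
    (3,5)@(7, 11): e=[-6,4,38] → ·
    (4,5)@(9, 11): e=[-18,0,54] → ·  [on edge]
    (0,6)@(1, 13): e=[30,4,2] → #
    (1,6)@(3, 13): e=[18,0,18] → ·  [on edge]
    (2,6)@(5, 13): e=[6,-4,34] → ·
    (0,7)@(1, 15): e=[30,-8,14] → ·
  covered (4 px):
    · · · · ·
    · · · · ·
    · · · · ·
    · · · · ·
    · · # · ·
    · # # · ·
    # · · · ·
    · · · · ·
    · · · · ·
    · · · · ·
    · · · · ·
    · · · · ·
T2:
  2·area = 14
  edge (3, 13)→(0, 6): d=(-3,-7) top-left  bias=+0
  edge (0, 6)→(8, 20): d=(8,14) right/bottom  bias=-1
  edge (8, 20)→(3, 13): d=(-5,-7) top-left  bias=+0
    (1,6)@(3, 13): e=[0,14,0] → #  [on edge]
    (2,6)@(5, 13): e=[14,-14,14] → ·
    (1,7)@(3, 15): e=[-6,30,-10] → ·
    (2,7)@(5, 15): e=[8,2,4] → #
    (3,7)@(7, 15): e=[22,-26,18] → ·
    (2,8)@(5, 17): e=[2,18,-6] → ·
  covered (2 px):
    · · · · ·
    · · · · ·
    · · · · ·
    · · · · ·
    · · · · ·
    · · · · ·
    · # · · ·
    · · # · ·
    · · · · ·
    · · · · ·
    · · · · ·
    · · · · ·

Final: [12,0,12]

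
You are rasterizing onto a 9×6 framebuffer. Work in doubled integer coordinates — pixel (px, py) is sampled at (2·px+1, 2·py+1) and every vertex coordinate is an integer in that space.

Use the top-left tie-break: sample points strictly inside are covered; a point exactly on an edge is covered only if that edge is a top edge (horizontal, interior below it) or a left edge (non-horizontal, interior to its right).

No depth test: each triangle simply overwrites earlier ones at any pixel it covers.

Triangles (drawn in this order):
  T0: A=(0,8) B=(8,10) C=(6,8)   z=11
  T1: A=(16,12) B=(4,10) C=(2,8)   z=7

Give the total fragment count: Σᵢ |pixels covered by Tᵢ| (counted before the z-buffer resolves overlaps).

T0:
  2·area = 12  (B↔C swapped to make it positive)
  edge (0, 8)→(6, 8): d=(6,0) top-left  bias=+0
  edge (6, 8)→(8, 10): d=(2,2) right/bottom  bias=-1
  edge (8, 10)→(0, 8): d=(-8,-2) top-left  bias=+0
    (0,1)@(1, 3): e=[-30,0,42] → ·  [on edge]
    (1,2)@(3, 5): e=[-18,0,30] → ·  [on edge]
    (2,3)@(5, 7): e=[-6,0,18] → ·  [on edge]
    (2,4)@(5, 9): e=[6,4,2] → #
    (3,4)@(7, 9): e=[6,0,6] → ·  [on edge]
    (2,5)@(5, 11): e=[18,8,-14] → ·
    (4,5)@(9, 11): e=[18,0,-6] → ·  [on edge]
  covered (1 px):
    · · · · · · · · ·
    · · · · · · · · ·
    · · · · · · · · ·
    · · · · · · · · ·
    · · # · · · · · ·
    · · · · · · · · ·
T1:
  2·area = 20
  edge (16, 12)→(4, 10): d=(-12,-2) top-left  bias=+0
  edge (4, 10)→(2, 8): d=(-2,-2) top-left  bias=+0
  edge (2, 8)→(16, 12): d=(14,4) right/bottom  bias=-1
    (0,3)@(1, 7): e=[30,0,-10] → ·  [on edge]
    (1,4)@(3, 9): e=[10,0,10] → #  [on edge]
    (2,4)@(5, 9): e=[14,4,2] → #
    (3,4)@(7, 9): e=[18,8,-6] → ·
    (1,5)@(3, 11): e=[-14,-4,38] → ·
    (2,5)@(5, 11): e=[-10,0,30] → ·  [on edge]
    (5,5)@(11, 11): e=[2,12,6] → #
    (6,5)@(13, 11): e=[6,16,-2] → ·
  covered (3 px):
    · · · · · · · · ·
    · · · · · · · · ·
    · · · · · · · · ·
    · · · · · · · · ·
    · # # · · · · · ·
    · · · · · # · · ·

Final: 4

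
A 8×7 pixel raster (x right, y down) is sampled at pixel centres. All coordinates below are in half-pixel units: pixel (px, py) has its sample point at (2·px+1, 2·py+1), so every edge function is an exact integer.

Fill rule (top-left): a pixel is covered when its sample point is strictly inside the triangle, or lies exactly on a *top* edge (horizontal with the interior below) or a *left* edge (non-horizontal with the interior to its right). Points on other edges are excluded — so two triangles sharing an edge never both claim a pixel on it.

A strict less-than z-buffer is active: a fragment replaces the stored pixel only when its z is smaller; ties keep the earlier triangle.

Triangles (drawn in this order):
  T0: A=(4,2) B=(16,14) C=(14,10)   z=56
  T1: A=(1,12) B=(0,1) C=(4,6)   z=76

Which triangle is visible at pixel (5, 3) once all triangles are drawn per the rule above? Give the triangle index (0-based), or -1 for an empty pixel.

T0:
  2·area = 24  (B↔C swapped to make it positive)
  edge (4, 2)→(14, 10): d=(10,8) right/bottom  bias=-1
  edge (14, 10)→(16, 14): d=(2,4) right/bottom  bias=-1
  edge (16, 14)→(4, 2): d=(-12,-12) top-left  bias=+0
    (1,0)@(3, 1): e=[-2,26,0] → ·  [on edge]
    (2,1)@(5, 3): e=[2,22,0] → █  [on edge]
    (3,1)@(7, 3): e=[-14,14,24] → ·
    (2,2)@(5, 5): e=[22,26,-24] → ·
    (3,2)@(7, 5): e=[6,18,0] → █  [on edge]
    (4,2)@(9, 5): e=[-10,10,24] → ·
    (3,3)@(7, 7): e=[26,22,-24] → ·
    (4,3)@(9, 7): e=[10,14,0] → █  [on edge]
    (5,3)@(11, 7): e=[-6,6,24] → ·
    (4,4)@(9, 9): e=[30,18,-24] → ·
    (5,4)@(11, 9): e=[14,10,0] → █  [on edge]
    (6,4)@(13, 9): e=[-2,2,24] → ·
    (6,5)@(13, 11): e=[18,6,0] → █  [on edge]
    (7,6)@(15, 13): e=[22,2,0] → █  [on edge]
  covered (6 px):
    · · · · · · · ·
    · · █ · · · · ·
    · · · █ · · · ·
    · · · · █ · · ·
    · · · · · █ · ·
    · · · · · · █ ·
    · · · · · · · █
T1:
  2·area = 39
  edge (1, 12)→(0, 1): d=(-1,-11) top-left  bias=+0
  edge (0, 1)→(4, 6): d=(4,5) right/bottom  bias=-1
  edge (4, 6)→(1, 12): d=(-3,6) right/bottom  bias=-1
    (0,1)@(1, 3): e=[9,3,27] → █
    (1,1)@(3, 3): e=[31,-7,15] → ·
    (0,2)@(1, 5): e=[7,11,21] → █
    (1,2)@(3, 5): e=[29,1,9] → █
    (2,2)@(5, 5): e=[51,-9,-3] → ·
    (0,3)@(1, 7): e=[5,19,15] → █
    (2,3)@(5, 7): e=[49,-1,-9] → ·
    (0,4)@(1, 9): e=[3,27,9] → █
    (1,4)@(3, 9): e=[25,17,-3] → ·
    (0,5)@(1, 11): e=[1,35,3] → █
    (1,5)@(3, 11): e=[23,25,-9] → ·
    (0,6)@(1, 13): e=[-1,43,-3] → ·
  covered (7 px):
    · · · · · · · ·
    █ · · · · · · ·
    █ █ · · · · · ·
    █ █ · · · · · ·
    █ · · · · · · ·
    █ · · · · · · ·
    · · · · · · · ·

Z-buffer (winner per pixel, '.' = empty):
  . . . . . . . .
  1 . 0 . . . . .
  1 1 . 0 . . . .
  1 1 . . 0 . . .
  1 . . . . 0 . .
  1 . . . . . 0 .
  . . . . . . . 0

Answer: -1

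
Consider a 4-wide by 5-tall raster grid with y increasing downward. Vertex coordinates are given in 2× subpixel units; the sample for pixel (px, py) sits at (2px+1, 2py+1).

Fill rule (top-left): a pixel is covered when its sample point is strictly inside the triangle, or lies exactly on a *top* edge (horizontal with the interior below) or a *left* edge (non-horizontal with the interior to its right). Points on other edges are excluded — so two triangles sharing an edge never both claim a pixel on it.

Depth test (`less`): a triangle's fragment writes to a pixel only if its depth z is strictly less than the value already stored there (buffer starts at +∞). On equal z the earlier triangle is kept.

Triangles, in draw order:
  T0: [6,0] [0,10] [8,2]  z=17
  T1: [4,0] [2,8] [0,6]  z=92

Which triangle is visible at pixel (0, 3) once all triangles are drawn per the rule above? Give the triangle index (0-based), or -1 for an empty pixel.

T0:
  2·area = 32  (B↔C swapped to make it positive)
  edge (6, 0)→(8, 2): d=(2,2) right/bottom  bias=-1
  edge (8, 2)→(0, 10): d=(-8,8) right/bottom  bias=-1
  edge (0, 10)→(6, 0): d=(6,-10) top-left  bias=+0
    (3,0)@(7, 1): e=[0,16,16] → .  [on edge]
    (2,1)@(5, 3): e=[8,16,8] → X
    (3,1)@(7, 3): e=[4,0,28] → .  [on edge]
    (1,2)@(3, 5): e=[16,16,0] → X  [on edge]
    (2,2)@(5, 5): e=[12,0,20] → .  [on edge]
    (1,3)@(3, 7): e=[20,0,12] → .  [on edge]
    (0,4)@(1, 9): e=[28,0,4] → .  [on edge]
  covered (2 px):
    . . . .
    . . X .
    . X . .
    . . . .
    . . . .
T1:
  2·area = 20
  edge (4, 0)→(2, 8): d=(-2,8) right/bottom  bias=-1
  edge (2, 8)→(0, 6): d=(-2,-2) top-left  bias=+0
  edge (0, 6)→(4, 0): d=(4,-6) top-left  bias=+0
    (1,1)@(3, 3): e=[2,12,6] → X
    (2,1)@(5, 3): e=[-14,16,18] → .
    (0,2)@(1, 5): e=[14,4,2] → X
    (1,2)@(3, 5): e=[-2,8,14] → .
    (0,3)@(1, 7): e=[10,0,10] → X  [on edge]
    (1,3)@(3, 7): e=[-6,4,22] → .
    (0,4)@(1, 9): e=[6,-4,18] → .
    (1,4)@(3, 9): e=[-10,0,30] → .  [on edge]
  covered (3 px):
    . . . .
    . X . .
    X . . .
    X . . .
    . . . .

Z-buffer (winner per pixel, '.' = empty):
  . . . .
  . 1 0 .
  1 0 . .
  1 . . .
  . . . .

Final: 1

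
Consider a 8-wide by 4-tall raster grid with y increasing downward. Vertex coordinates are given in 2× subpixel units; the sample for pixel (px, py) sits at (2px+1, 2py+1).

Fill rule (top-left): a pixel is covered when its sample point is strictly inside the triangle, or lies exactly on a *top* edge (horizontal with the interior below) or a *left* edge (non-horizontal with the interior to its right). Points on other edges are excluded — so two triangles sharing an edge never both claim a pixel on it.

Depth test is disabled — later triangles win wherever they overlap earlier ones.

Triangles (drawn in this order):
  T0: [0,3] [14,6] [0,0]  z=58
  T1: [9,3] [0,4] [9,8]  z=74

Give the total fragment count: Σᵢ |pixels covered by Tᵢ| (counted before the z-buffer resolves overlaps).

T0:
  2·area = 42  (B↔C swapped to make it positive)
  edge (0, 3)→(0, 0): d=(0,-3) top-left  bias=+0
  edge (0, 0)→(14, 6): d=(14,6) right/bottom  bias=-1
  edge (14, 6)→(0, 3): d=(-14,-3) top-left  bias=+0
    (0,0)@(1, 1): e=[3,8,31] → X
    (1,0)@(3, 1): e=[9,-4,37] → .
    (0,1)@(1, 3): e=[3,36,3] → X
    (1,1)@(3, 3): e=[9,24,9] → X
    (2,1)@(5, 3): e=[15,12,15] → X
    (3,1)@(7, 3): e=[21,0,21] → .  [on edge]
    (0,2)@(1, 5): e=[3,64,-25] → .
    (1,2)@(3, 5): e=[9,52,-19] → .
    (2,2)@(5, 5): e=[15,40,-13] → .
    (5,2)@(11, 5): e=[33,4,5] → X
    (6,2)@(13, 5): e=[39,-8,11] → .
    (5,3)@(11, 7): e=[33,32,-23] → .
  covered (5 px):
    X . . . . . . .
    X X X . . . . .
    . . . . . X . .
    . . . . . . . .
T1:
  2·area = 45  (B↔C swapped to make it positive)
  edge (9, 3)→(9, 8): d=(0,5) right/bottom  bias=-1
  edge (9, 8)→(0, 4): d=(-9,-4) top-left  bias=+0
  edge (0, 4)→(9, 3): d=(9,-1) top-left  bias=+0
    (4,0)@(9, 1): e=[0,63,-18] → .  [on edge]
    (4,1)@(9, 3): e=[0,45,0] → .  [on edge]
    (1,2)@(3, 5): e=[30,3,12] → X
    (2,2)@(5, 5): e=[20,11,14] → X
    (3,2)@(7, 5): e=[10,19,16] → X
    (4,2)@(9, 5): e=[0,27,18] → .  [on edge]
    (1,3)@(3, 7): e=[30,-15,30] → .
    (2,3)@(5, 7): e=[20,-7,32] → .
    (3,3)@(7, 7): e=[10,1,34] → X
    (4,3)@(9, 7): e=[0,9,36] → .  [on edge]
  covered (4 px):
    . . . . . . . .
    . . . . . . . .
    . X X X . . . .
    . . . X . . . .

Final: 9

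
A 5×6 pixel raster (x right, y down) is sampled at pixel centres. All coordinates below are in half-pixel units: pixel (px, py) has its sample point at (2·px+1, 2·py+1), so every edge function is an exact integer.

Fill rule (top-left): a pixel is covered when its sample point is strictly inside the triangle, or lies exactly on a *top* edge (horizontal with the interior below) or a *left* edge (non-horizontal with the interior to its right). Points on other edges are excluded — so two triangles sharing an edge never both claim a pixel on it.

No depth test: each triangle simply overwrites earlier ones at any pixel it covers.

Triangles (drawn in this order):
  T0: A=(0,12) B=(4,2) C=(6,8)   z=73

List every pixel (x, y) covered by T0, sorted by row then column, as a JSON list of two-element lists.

T0:
  2·area = 44
  edge (0, 12)→(4, 2): d=(4,-10) top-left  bias=+0
  edge (4, 2)→(6, 8): d=(2,6) right/bottom  bias=-1
  edge (6, 8)→(0, 12): d=(-6,4) right/bottom  bias=-1
    (1,2)@(3, 5): e=[2,12,30] → #
    (2,2)@(5, 5): e=[22,0,22] → ·  [on edge]
    (1,3)@(3, 7): e=[10,16,18] → #
    (2,3)@(5, 7): e=[30,4,10] → #
    (3,3)@(7, 7): e=[50,-8,2] → ·
    (1,4)@(3, 9): e=[18,20,6] → #
    (2,4)@(5, 9): e=[38,8,-2] → ·
    (0,5)@(1, 11): e=[6,36,2] → #
    (1,5)@(3, 11): e=[26,24,-6] → ·
    (3,5)@(7, 11): e=[66,0,-22] → ·  [on edge]
  covered (5 px):
    · · · · ·
    · · · · ·
    · # · · ·
    · # # · ·
    · # · · ·
    # · · · ·

Result: [[1,2],[1,3],[2,3],[1,4],[0,5]]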